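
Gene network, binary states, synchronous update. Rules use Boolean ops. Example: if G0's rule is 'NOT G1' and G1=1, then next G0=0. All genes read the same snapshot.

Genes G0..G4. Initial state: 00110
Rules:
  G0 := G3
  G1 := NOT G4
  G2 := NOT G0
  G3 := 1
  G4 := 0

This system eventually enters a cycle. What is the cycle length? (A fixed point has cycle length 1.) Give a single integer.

Step 0: 00110
Step 1: G0=G3=1 G1=NOT G4=NOT 0=1 G2=NOT G0=NOT 0=1 G3=1(const) G4=0(const) -> 11110
Step 2: G0=G3=1 G1=NOT G4=NOT 0=1 G2=NOT G0=NOT 1=0 G3=1(const) G4=0(const) -> 11010
Step 3: G0=G3=1 G1=NOT G4=NOT 0=1 G2=NOT G0=NOT 1=0 G3=1(const) G4=0(const) -> 11010
State from step 3 equals state from step 2 -> cycle length 1

Answer: 1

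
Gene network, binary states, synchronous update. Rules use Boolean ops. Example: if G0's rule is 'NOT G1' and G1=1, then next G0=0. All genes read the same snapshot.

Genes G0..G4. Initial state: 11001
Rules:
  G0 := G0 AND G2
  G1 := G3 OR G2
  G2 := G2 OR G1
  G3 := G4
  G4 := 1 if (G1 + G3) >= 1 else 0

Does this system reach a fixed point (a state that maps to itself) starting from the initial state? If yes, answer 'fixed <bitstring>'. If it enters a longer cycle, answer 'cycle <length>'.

Answer: fixed 01111

Derivation:
Step 0: 11001
Step 1: G0=G0&G2=1&0=0 G1=G3|G2=0|0=0 G2=G2|G1=0|1=1 G3=G4=1 G4=(1+0>=1)=1 -> 00111
Step 2: G0=G0&G2=0&1=0 G1=G3|G2=1|1=1 G2=G2|G1=1|0=1 G3=G4=1 G4=(0+1>=1)=1 -> 01111
Step 3: G0=G0&G2=0&1=0 G1=G3|G2=1|1=1 G2=G2|G1=1|1=1 G3=G4=1 G4=(1+1>=1)=1 -> 01111
Fixed point reached at step 2: 01111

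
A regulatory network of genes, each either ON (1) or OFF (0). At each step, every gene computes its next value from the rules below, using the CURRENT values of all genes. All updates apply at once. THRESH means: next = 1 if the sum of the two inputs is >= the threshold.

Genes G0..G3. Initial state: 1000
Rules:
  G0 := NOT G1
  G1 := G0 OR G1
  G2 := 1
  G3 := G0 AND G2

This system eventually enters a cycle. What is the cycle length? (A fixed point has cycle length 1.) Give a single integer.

Step 0: 1000
Step 1: G0=NOT G1=NOT 0=1 G1=G0|G1=1|0=1 G2=1(const) G3=G0&G2=1&0=0 -> 1110
Step 2: G0=NOT G1=NOT 1=0 G1=G0|G1=1|1=1 G2=1(const) G3=G0&G2=1&1=1 -> 0111
Step 3: G0=NOT G1=NOT 1=0 G1=G0|G1=0|1=1 G2=1(const) G3=G0&G2=0&1=0 -> 0110
Step 4: G0=NOT G1=NOT 1=0 G1=G0|G1=0|1=1 G2=1(const) G3=G0&G2=0&1=0 -> 0110
State from step 4 equals state from step 3 -> cycle length 1

Answer: 1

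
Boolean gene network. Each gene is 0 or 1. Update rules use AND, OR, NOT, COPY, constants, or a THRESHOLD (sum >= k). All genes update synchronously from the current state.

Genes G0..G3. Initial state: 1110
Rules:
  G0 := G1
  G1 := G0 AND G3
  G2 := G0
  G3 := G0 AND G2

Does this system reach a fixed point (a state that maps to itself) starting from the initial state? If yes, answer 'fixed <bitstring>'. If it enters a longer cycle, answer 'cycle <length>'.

Step 0: 1110
Step 1: G0=G1=1 G1=G0&G3=1&0=0 G2=G0=1 G3=G0&G2=1&1=1 -> 1011
Step 2: G0=G1=0 G1=G0&G3=1&1=1 G2=G0=1 G3=G0&G2=1&1=1 -> 0111
Step 3: G0=G1=1 G1=G0&G3=0&1=0 G2=G0=0 G3=G0&G2=0&1=0 -> 1000
Step 4: G0=G1=0 G1=G0&G3=1&0=0 G2=G0=1 G3=G0&G2=1&0=0 -> 0010
Step 5: G0=G1=0 G1=G0&G3=0&0=0 G2=G0=0 G3=G0&G2=0&1=0 -> 0000
Step 6: G0=G1=0 G1=G0&G3=0&0=0 G2=G0=0 G3=G0&G2=0&0=0 -> 0000
Fixed point reached at step 5: 0000

Answer: fixed 0000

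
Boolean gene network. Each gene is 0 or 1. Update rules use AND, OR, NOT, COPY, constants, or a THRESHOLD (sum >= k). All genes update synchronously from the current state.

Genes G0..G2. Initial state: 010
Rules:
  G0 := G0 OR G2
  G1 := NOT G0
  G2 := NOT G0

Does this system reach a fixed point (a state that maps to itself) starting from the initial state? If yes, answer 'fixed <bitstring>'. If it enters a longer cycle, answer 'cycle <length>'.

Step 0: 010
Step 1: G0=G0|G2=0|0=0 G1=NOT G0=NOT 0=1 G2=NOT G0=NOT 0=1 -> 011
Step 2: G0=G0|G2=0|1=1 G1=NOT G0=NOT 0=1 G2=NOT G0=NOT 0=1 -> 111
Step 3: G0=G0|G2=1|1=1 G1=NOT G0=NOT 1=0 G2=NOT G0=NOT 1=0 -> 100
Step 4: G0=G0|G2=1|0=1 G1=NOT G0=NOT 1=0 G2=NOT G0=NOT 1=0 -> 100
Fixed point reached at step 3: 100

Answer: fixed 100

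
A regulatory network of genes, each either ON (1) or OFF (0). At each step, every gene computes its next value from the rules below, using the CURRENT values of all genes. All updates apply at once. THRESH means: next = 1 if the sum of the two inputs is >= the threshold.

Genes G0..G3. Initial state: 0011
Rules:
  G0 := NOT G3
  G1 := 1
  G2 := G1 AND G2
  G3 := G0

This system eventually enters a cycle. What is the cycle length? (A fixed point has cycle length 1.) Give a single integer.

Step 0: 0011
Step 1: G0=NOT G3=NOT 1=0 G1=1(const) G2=G1&G2=0&1=0 G3=G0=0 -> 0100
Step 2: G0=NOT G3=NOT 0=1 G1=1(const) G2=G1&G2=1&0=0 G3=G0=0 -> 1100
Step 3: G0=NOT G3=NOT 0=1 G1=1(const) G2=G1&G2=1&0=0 G3=G0=1 -> 1101
Step 4: G0=NOT G3=NOT 1=0 G1=1(const) G2=G1&G2=1&0=0 G3=G0=1 -> 0101
Step 5: G0=NOT G3=NOT 1=0 G1=1(const) G2=G1&G2=1&0=0 G3=G0=0 -> 0100
State from step 5 equals state from step 1 -> cycle length 4

Answer: 4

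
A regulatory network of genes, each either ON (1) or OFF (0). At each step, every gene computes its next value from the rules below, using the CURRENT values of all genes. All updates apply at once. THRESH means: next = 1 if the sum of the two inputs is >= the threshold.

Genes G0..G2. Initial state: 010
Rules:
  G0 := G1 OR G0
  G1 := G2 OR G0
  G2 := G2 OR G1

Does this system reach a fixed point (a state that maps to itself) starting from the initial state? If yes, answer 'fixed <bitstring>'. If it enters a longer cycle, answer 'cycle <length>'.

Answer: fixed 111

Derivation:
Step 0: 010
Step 1: G0=G1|G0=1|0=1 G1=G2|G0=0|0=0 G2=G2|G1=0|1=1 -> 101
Step 2: G0=G1|G0=0|1=1 G1=G2|G0=1|1=1 G2=G2|G1=1|0=1 -> 111
Step 3: G0=G1|G0=1|1=1 G1=G2|G0=1|1=1 G2=G2|G1=1|1=1 -> 111
Fixed point reached at step 2: 111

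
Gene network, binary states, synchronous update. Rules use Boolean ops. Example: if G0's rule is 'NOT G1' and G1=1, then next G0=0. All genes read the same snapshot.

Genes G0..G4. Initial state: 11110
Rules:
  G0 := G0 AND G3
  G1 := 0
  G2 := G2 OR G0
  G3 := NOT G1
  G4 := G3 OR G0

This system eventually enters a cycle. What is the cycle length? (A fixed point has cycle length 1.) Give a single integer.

Answer: 1

Derivation:
Step 0: 11110
Step 1: G0=G0&G3=1&1=1 G1=0(const) G2=G2|G0=1|1=1 G3=NOT G1=NOT 1=0 G4=G3|G0=1|1=1 -> 10101
Step 2: G0=G0&G3=1&0=0 G1=0(const) G2=G2|G0=1|1=1 G3=NOT G1=NOT 0=1 G4=G3|G0=0|1=1 -> 00111
Step 3: G0=G0&G3=0&1=0 G1=0(const) G2=G2|G0=1|0=1 G3=NOT G1=NOT 0=1 G4=G3|G0=1|0=1 -> 00111
State from step 3 equals state from step 2 -> cycle length 1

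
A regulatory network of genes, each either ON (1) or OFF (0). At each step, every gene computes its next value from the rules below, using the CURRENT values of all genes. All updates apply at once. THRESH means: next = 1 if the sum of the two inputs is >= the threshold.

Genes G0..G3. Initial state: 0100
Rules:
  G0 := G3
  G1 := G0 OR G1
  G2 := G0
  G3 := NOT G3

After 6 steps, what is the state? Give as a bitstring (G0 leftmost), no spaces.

Step 1: G0=G3=0 G1=G0|G1=0|1=1 G2=G0=0 G3=NOT G3=NOT 0=1 -> 0101
Step 2: G0=G3=1 G1=G0|G1=0|1=1 G2=G0=0 G3=NOT G3=NOT 1=0 -> 1100
Step 3: G0=G3=0 G1=G0|G1=1|1=1 G2=G0=1 G3=NOT G3=NOT 0=1 -> 0111
Step 4: G0=G3=1 G1=G0|G1=0|1=1 G2=G0=0 G3=NOT G3=NOT 1=0 -> 1100
Step 5: G0=G3=0 G1=G0|G1=1|1=1 G2=G0=1 G3=NOT G3=NOT 0=1 -> 0111
Step 6: G0=G3=1 G1=G0|G1=0|1=1 G2=G0=0 G3=NOT G3=NOT 1=0 -> 1100

1100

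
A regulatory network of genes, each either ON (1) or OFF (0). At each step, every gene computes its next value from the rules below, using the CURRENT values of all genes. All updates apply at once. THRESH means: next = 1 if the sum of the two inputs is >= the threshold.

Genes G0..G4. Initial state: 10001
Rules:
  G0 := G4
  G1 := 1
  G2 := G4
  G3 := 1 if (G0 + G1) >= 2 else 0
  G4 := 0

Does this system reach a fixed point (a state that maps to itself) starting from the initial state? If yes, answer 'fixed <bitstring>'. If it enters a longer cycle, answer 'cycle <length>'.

Answer: fixed 01000

Derivation:
Step 0: 10001
Step 1: G0=G4=1 G1=1(const) G2=G4=1 G3=(1+0>=2)=0 G4=0(const) -> 11100
Step 2: G0=G4=0 G1=1(const) G2=G4=0 G3=(1+1>=2)=1 G4=0(const) -> 01010
Step 3: G0=G4=0 G1=1(const) G2=G4=0 G3=(0+1>=2)=0 G4=0(const) -> 01000
Step 4: G0=G4=0 G1=1(const) G2=G4=0 G3=(0+1>=2)=0 G4=0(const) -> 01000
Fixed point reached at step 3: 01000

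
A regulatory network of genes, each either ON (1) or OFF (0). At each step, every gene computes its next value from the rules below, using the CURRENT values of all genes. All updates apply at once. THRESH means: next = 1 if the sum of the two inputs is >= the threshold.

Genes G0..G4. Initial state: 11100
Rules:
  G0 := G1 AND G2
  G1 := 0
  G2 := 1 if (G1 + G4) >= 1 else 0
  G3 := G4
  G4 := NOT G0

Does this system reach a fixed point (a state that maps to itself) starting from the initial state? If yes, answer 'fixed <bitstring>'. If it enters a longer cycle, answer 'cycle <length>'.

Step 0: 11100
Step 1: G0=G1&G2=1&1=1 G1=0(const) G2=(1+0>=1)=1 G3=G4=0 G4=NOT G0=NOT 1=0 -> 10100
Step 2: G0=G1&G2=0&1=0 G1=0(const) G2=(0+0>=1)=0 G3=G4=0 G4=NOT G0=NOT 1=0 -> 00000
Step 3: G0=G1&G2=0&0=0 G1=0(const) G2=(0+0>=1)=0 G3=G4=0 G4=NOT G0=NOT 0=1 -> 00001
Step 4: G0=G1&G2=0&0=0 G1=0(const) G2=(0+1>=1)=1 G3=G4=1 G4=NOT G0=NOT 0=1 -> 00111
Step 5: G0=G1&G2=0&1=0 G1=0(const) G2=(0+1>=1)=1 G3=G4=1 G4=NOT G0=NOT 0=1 -> 00111
Fixed point reached at step 4: 00111

Answer: fixed 00111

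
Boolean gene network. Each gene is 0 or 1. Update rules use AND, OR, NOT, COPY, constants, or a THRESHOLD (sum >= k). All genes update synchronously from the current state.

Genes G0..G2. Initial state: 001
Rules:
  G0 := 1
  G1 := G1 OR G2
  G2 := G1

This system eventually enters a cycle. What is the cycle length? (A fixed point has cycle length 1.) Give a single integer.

Step 0: 001
Step 1: G0=1(const) G1=G1|G2=0|1=1 G2=G1=0 -> 110
Step 2: G0=1(const) G1=G1|G2=1|0=1 G2=G1=1 -> 111
Step 3: G0=1(const) G1=G1|G2=1|1=1 G2=G1=1 -> 111
State from step 3 equals state from step 2 -> cycle length 1

Answer: 1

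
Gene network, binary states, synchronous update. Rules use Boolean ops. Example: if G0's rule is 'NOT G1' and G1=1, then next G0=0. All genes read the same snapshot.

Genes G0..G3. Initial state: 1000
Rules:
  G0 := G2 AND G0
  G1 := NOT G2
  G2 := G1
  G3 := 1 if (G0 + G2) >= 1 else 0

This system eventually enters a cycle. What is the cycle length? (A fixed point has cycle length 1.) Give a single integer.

Answer: 4

Derivation:
Step 0: 1000
Step 1: G0=G2&G0=0&1=0 G1=NOT G2=NOT 0=1 G2=G1=0 G3=(1+0>=1)=1 -> 0101
Step 2: G0=G2&G0=0&0=0 G1=NOT G2=NOT 0=1 G2=G1=1 G3=(0+0>=1)=0 -> 0110
Step 3: G0=G2&G0=1&0=0 G1=NOT G2=NOT 1=0 G2=G1=1 G3=(0+1>=1)=1 -> 0011
Step 4: G0=G2&G0=1&0=0 G1=NOT G2=NOT 1=0 G2=G1=0 G3=(0+1>=1)=1 -> 0001
Step 5: G0=G2&G0=0&0=0 G1=NOT G2=NOT 0=1 G2=G1=0 G3=(0+0>=1)=0 -> 0100
Step 6: G0=G2&G0=0&0=0 G1=NOT G2=NOT 0=1 G2=G1=1 G3=(0+0>=1)=0 -> 0110
State from step 6 equals state from step 2 -> cycle length 4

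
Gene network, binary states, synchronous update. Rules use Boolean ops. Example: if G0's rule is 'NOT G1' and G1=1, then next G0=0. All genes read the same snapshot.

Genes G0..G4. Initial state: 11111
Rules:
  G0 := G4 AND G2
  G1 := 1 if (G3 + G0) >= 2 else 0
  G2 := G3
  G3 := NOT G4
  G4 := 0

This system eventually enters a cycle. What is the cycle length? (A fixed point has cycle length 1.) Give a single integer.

Answer: 1

Derivation:
Step 0: 11111
Step 1: G0=G4&G2=1&1=1 G1=(1+1>=2)=1 G2=G3=1 G3=NOT G4=NOT 1=0 G4=0(const) -> 11100
Step 2: G0=G4&G2=0&1=0 G1=(0+1>=2)=0 G2=G3=0 G3=NOT G4=NOT 0=1 G4=0(const) -> 00010
Step 3: G0=G4&G2=0&0=0 G1=(1+0>=2)=0 G2=G3=1 G3=NOT G4=NOT 0=1 G4=0(const) -> 00110
Step 4: G0=G4&G2=0&1=0 G1=(1+0>=2)=0 G2=G3=1 G3=NOT G4=NOT 0=1 G4=0(const) -> 00110
State from step 4 equals state from step 3 -> cycle length 1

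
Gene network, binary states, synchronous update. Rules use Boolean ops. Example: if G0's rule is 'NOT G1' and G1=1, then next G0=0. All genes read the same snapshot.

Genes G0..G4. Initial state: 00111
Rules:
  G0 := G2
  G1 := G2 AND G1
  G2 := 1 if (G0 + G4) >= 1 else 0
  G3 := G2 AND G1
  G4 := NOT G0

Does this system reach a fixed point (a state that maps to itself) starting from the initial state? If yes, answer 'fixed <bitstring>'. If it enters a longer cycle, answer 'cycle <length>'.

Answer: fixed 10100

Derivation:
Step 0: 00111
Step 1: G0=G2=1 G1=G2&G1=1&0=0 G2=(0+1>=1)=1 G3=G2&G1=1&0=0 G4=NOT G0=NOT 0=1 -> 10101
Step 2: G0=G2=1 G1=G2&G1=1&0=0 G2=(1+1>=1)=1 G3=G2&G1=1&0=0 G4=NOT G0=NOT 1=0 -> 10100
Step 3: G0=G2=1 G1=G2&G1=1&0=0 G2=(1+0>=1)=1 G3=G2&G1=1&0=0 G4=NOT G0=NOT 1=0 -> 10100
Fixed point reached at step 2: 10100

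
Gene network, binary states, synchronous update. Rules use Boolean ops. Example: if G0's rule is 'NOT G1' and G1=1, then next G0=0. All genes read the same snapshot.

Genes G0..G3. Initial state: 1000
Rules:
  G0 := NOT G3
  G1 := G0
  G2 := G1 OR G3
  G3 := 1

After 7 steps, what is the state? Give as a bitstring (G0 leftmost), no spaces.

Step 1: G0=NOT G3=NOT 0=1 G1=G0=1 G2=G1|G3=0|0=0 G3=1(const) -> 1101
Step 2: G0=NOT G3=NOT 1=0 G1=G0=1 G2=G1|G3=1|1=1 G3=1(const) -> 0111
Step 3: G0=NOT G3=NOT 1=0 G1=G0=0 G2=G1|G3=1|1=1 G3=1(const) -> 0011
Step 4: G0=NOT G3=NOT 1=0 G1=G0=0 G2=G1|G3=0|1=1 G3=1(const) -> 0011
Step 5: G0=NOT G3=NOT 1=0 G1=G0=0 G2=G1|G3=0|1=1 G3=1(const) -> 0011
Step 6: G0=NOT G3=NOT 1=0 G1=G0=0 G2=G1|G3=0|1=1 G3=1(const) -> 0011
Step 7: G0=NOT G3=NOT 1=0 G1=G0=0 G2=G1|G3=0|1=1 G3=1(const) -> 0011

0011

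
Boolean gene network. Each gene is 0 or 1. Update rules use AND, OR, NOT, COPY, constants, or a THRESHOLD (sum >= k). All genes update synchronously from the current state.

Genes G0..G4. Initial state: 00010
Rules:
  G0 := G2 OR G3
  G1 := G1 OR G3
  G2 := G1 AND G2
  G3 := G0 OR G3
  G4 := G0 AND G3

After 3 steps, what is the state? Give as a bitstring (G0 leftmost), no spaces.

Step 1: G0=G2|G3=0|1=1 G1=G1|G3=0|1=1 G2=G1&G2=0&0=0 G3=G0|G3=0|1=1 G4=G0&G3=0&1=0 -> 11010
Step 2: G0=G2|G3=0|1=1 G1=G1|G3=1|1=1 G2=G1&G2=1&0=0 G3=G0|G3=1|1=1 G4=G0&G3=1&1=1 -> 11011
Step 3: G0=G2|G3=0|1=1 G1=G1|G3=1|1=1 G2=G1&G2=1&0=0 G3=G0|G3=1|1=1 G4=G0&G3=1&1=1 -> 11011

11011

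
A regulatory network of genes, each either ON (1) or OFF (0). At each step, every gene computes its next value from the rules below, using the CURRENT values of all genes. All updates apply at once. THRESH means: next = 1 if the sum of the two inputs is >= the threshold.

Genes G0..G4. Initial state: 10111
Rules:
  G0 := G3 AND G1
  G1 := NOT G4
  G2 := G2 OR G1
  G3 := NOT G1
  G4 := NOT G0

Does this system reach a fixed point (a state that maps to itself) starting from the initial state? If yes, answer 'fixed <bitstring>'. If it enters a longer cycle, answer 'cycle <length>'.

Answer: cycle 3

Derivation:
Step 0: 10111
Step 1: G0=G3&G1=1&0=0 G1=NOT G4=NOT 1=0 G2=G2|G1=1|0=1 G3=NOT G1=NOT 0=1 G4=NOT G0=NOT 1=0 -> 00110
Step 2: G0=G3&G1=1&0=0 G1=NOT G4=NOT 0=1 G2=G2|G1=1|0=1 G3=NOT G1=NOT 0=1 G4=NOT G0=NOT 0=1 -> 01111
Step 3: G0=G3&G1=1&1=1 G1=NOT G4=NOT 1=0 G2=G2|G1=1|1=1 G3=NOT G1=NOT 1=0 G4=NOT G0=NOT 0=1 -> 10101
Step 4: G0=G3&G1=0&0=0 G1=NOT G4=NOT 1=0 G2=G2|G1=1|0=1 G3=NOT G1=NOT 0=1 G4=NOT G0=NOT 1=0 -> 00110
Cycle of length 3 starting at step 1 -> no fixed point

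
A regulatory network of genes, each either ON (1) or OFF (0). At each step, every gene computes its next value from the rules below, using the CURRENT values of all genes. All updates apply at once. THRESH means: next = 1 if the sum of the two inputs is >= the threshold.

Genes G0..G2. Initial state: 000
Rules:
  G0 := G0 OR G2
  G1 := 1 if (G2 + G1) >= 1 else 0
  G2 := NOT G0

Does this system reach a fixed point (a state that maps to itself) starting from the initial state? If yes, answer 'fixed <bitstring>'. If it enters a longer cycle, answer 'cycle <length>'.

Step 0: 000
Step 1: G0=G0|G2=0|0=0 G1=(0+0>=1)=0 G2=NOT G0=NOT 0=1 -> 001
Step 2: G0=G0|G2=0|1=1 G1=(1+0>=1)=1 G2=NOT G0=NOT 0=1 -> 111
Step 3: G0=G0|G2=1|1=1 G1=(1+1>=1)=1 G2=NOT G0=NOT 1=0 -> 110
Step 4: G0=G0|G2=1|0=1 G1=(0+1>=1)=1 G2=NOT G0=NOT 1=0 -> 110
Fixed point reached at step 3: 110

Answer: fixed 110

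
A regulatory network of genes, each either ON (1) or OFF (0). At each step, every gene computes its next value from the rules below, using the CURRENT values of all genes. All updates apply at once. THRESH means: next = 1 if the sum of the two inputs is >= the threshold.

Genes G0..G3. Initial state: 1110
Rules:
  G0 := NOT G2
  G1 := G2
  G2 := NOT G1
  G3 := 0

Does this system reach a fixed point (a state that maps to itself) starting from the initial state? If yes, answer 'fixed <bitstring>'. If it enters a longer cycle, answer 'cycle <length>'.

Step 0: 1110
Step 1: G0=NOT G2=NOT 1=0 G1=G2=1 G2=NOT G1=NOT 1=0 G3=0(const) -> 0100
Step 2: G0=NOT G2=NOT 0=1 G1=G2=0 G2=NOT G1=NOT 1=0 G3=0(const) -> 1000
Step 3: G0=NOT G2=NOT 0=1 G1=G2=0 G2=NOT G1=NOT 0=1 G3=0(const) -> 1010
Step 4: G0=NOT G2=NOT 1=0 G1=G2=1 G2=NOT G1=NOT 0=1 G3=0(const) -> 0110
Step 5: G0=NOT G2=NOT 1=0 G1=G2=1 G2=NOT G1=NOT 1=0 G3=0(const) -> 0100
Cycle of length 4 starting at step 1 -> no fixed point

Answer: cycle 4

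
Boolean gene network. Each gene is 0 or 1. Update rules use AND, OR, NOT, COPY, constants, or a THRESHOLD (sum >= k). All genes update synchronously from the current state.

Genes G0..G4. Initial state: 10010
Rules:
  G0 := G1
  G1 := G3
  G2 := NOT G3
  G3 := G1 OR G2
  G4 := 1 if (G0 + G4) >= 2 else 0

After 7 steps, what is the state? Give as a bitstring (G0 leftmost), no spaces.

Step 1: G0=G1=0 G1=G3=1 G2=NOT G3=NOT 1=0 G3=G1|G2=0|0=0 G4=(1+0>=2)=0 -> 01000
Step 2: G0=G1=1 G1=G3=0 G2=NOT G3=NOT 0=1 G3=G1|G2=1|0=1 G4=(0+0>=2)=0 -> 10110
Step 3: G0=G1=0 G1=G3=1 G2=NOT G3=NOT 1=0 G3=G1|G2=0|1=1 G4=(1+0>=2)=0 -> 01010
Step 4: G0=G1=1 G1=G3=1 G2=NOT G3=NOT 1=0 G3=G1|G2=1|0=1 G4=(0+0>=2)=0 -> 11010
Step 5: G0=G1=1 G1=G3=1 G2=NOT G3=NOT 1=0 G3=G1|G2=1|0=1 G4=(1+0>=2)=0 -> 11010
Step 6: G0=G1=1 G1=G3=1 G2=NOT G3=NOT 1=0 G3=G1|G2=1|0=1 G4=(1+0>=2)=0 -> 11010
Step 7: G0=G1=1 G1=G3=1 G2=NOT G3=NOT 1=0 G3=G1|G2=1|0=1 G4=(1+0>=2)=0 -> 11010

11010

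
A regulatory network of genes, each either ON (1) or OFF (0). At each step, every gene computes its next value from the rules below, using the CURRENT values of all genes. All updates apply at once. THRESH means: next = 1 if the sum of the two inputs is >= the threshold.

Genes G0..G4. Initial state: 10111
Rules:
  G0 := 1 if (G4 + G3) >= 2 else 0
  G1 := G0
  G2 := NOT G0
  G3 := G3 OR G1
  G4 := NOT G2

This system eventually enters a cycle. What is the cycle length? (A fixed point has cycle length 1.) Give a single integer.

Step 0: 10111
Step 1: G0=(1+1>=2)=1 G1=G0=1 G2=NOT G0=NOT 1=0 G3=G3|G1=1|0=1 G4=NOT G2=NOT 1=0 -> 11010
Step 2: G0=(0+1>=2)=0 G1=G0=1 G2=NOT G0=NOT 1=0 G3=G3|G1=1|1=1 G4=NOT G2=NOT 0=1 -> 01011
Step 3: G0=(1+1>=2)=1 G1=G0=0 G2=NOT G0=NOT 0=1 G3=G3|G1=1|1=1 G4=NOT G2=NOT 0=1 -> 10111
State from step 3 equals state from step 0 -> cycle length 3

Answer: 3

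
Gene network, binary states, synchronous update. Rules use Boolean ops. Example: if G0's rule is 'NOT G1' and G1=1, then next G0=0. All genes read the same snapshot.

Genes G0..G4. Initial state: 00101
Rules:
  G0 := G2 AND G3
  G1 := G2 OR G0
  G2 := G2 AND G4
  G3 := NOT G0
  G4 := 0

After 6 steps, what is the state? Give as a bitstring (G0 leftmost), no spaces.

Step 1: G0=G2&G3=1&0=0 G1=G2|G0=1|0=1 G2=G2&G4=1&1=1 G3=NOT G0=NOT 0=1 G4=0(const) -> 01110
Step 2: G0=G2&G3=1&1=1 G1=G2|G0=1|0=1 G2=G2&G4=1&0=0 G3=NOT G0=NOT 0=1 G4=0(const) -> 11010
Step 3: G0=G2&G3=0&1=0 G1=G2|G0=0|1=1 G2=G2&G4=0&0=0 G3=NOT G0=NOT 1=0 G4=0(const) -> 01000
Step 4: G0=G2&G3=0&0=0 G1=G2|G0=0|0=0 G2=G2&G4=0&0=0 G3=NOT G0=NOT 0=1 G4=0(const) -> 00010
Step 5: G0=G2&G3=0&1=0 G1=G2|G0=0|0=0 G2=G2&G4=0&0=0 G3=NOT G0=NOT 0=1 G4=0(const) -> 00010
Step 6: G0=G2&G3=0&1=0 G1=G2|G0=0|0=0 G2=G2&G4=0&0=0 G3=NOT G0=NOT 0=1 G4=0(const) -> 00010

00010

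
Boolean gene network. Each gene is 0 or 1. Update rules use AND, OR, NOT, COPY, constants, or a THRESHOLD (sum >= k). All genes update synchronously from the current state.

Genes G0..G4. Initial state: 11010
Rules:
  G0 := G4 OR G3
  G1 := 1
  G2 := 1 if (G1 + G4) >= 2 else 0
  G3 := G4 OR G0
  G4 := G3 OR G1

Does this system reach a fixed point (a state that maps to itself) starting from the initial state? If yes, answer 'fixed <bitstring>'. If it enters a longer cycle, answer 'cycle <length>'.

Step 0: 11010
Step 1: G0=G4|G3=0|1=1 G1=1(const) G2=(1+0>=2)=0 G3=G4|G0=0|1=1 G4=G3|G1=1|1=1 -> 11011
Step 2: G0=G4|G3=1|1=1 G1=1(const) G2=(1+1>=2)=1 G3=G4|G0=1|1=1 G4=G3|G1=1|1=1 -> 11111
Step 3: G0=G4|G3=1|1=1 G1=1(const) G2=(1+1>=2)=1 G3=G4|G0=1|1=1 G4=G3|G1=1|1=1 -> 11111
Fixed point reached at step 2: 11111

Answer: fixed 11111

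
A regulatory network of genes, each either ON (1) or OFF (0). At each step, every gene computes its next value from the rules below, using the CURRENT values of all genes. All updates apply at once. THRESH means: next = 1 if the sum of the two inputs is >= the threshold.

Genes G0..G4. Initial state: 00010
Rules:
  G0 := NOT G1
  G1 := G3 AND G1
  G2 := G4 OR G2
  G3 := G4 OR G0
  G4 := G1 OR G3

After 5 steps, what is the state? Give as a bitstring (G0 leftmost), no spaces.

Step 1: G0=NOT G1=NOT 0=1 G1=G3&G1=1&0=0 G2=G4|G2=0|0=0 G3=G4|G0=0|0=0 G4=G1|G3=0|1=1 -> 10001
Step 2: G0=NOT G1=NOT 0=1 G1=G3&G1=0&0=0 G2=G4|G2=1|0=1 G3=G4|G0=1|1=1 G4=G1|G3=0|0=0 -> 10110
Step 3: G0=NOT G1=NOT 0=1 G1=G3&G1=1&0=0 G2=G4|G2=0|1=1 G3=G4|G0=0|1=1 G4=G1|G3=0|1=1 -> 10111
Step 4: G0=NOT G1=NOT 0=1 G1=G3&G1=1&0=0 G2=G4|G2=1|1=1 G3=G4|G0=1|1=1 G4=G1|G3=0|1=1 -> 10111
Step 5: G0=NOT G1=NOT 0=1 G1=G3&G1=1&0=0 G2=G4|G2=1|1=1 G3=G4|G0=1|1=1 G4=G1|G3=0|1=1 -> 10111

10111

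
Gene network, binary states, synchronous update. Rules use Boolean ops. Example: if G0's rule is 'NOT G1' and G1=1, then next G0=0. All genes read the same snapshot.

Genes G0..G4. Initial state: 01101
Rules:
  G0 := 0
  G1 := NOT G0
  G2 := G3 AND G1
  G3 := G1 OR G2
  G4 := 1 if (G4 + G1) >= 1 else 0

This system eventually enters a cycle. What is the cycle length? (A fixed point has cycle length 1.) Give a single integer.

Answer: 1

Derivation:
Step 0: 01101
Step 1: G0=0(const) G1=NOT G0=NOT 0=1 G2=G3&G1=0&1=0 G3=G1|G2=1|1=1 G4=(1+1>=1)=1 -> 01011
Step 2: G0=0(const) G1=NOT G0=NOT 0=1 G2=G3&G1=1&1=1 G3=G1|G2=1|0=1 G4=(1+1>=1)=1 -> 01111
Step 3: G0=0(const) G1=NOT G0=NOT 0=1 G2=G3&G1=1&1=1 G3=G1|G2=1|1=1 G4=(1+1>=1)=1 -> 01111
State from step 3 equals state from step 2 -> cycle length 1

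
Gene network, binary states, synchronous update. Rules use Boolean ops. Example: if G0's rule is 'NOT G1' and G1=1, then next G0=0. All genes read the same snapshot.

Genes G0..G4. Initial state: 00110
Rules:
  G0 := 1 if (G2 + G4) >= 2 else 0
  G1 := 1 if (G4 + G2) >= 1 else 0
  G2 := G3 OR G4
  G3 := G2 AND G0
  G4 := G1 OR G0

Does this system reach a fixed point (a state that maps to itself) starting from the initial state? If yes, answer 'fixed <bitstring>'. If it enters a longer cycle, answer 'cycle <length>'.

Answer: fixed 11111

Derivation:
Step 0: 00110
Step 1: G0=(1+0>=2)=0 G1=(0+1>=1)=1 G2=G3|G4=1|0=1 G3=G2&G0=1&0=0 G4=G1|G0=0|0=0 -> 01100
Step 2: G0=(1+0>=2)=0 G1=(0+1>=1)=1 G2=G3|G4=0|0=0 G3=G2&G0=1&0=0 G4=G1|G0=1|0=1 -> 01001
Step 3: G0=(0+1>=2)=0 G1=(1+0>=1)=1 G2=G3|G4=0|1=1 G3=G2&G0=0&0=0 G4=G1|G0=1|0=1 -> 01101
Step 4: G0=(1+1>=2)=1 G1=(1+1>=1)=1 G2=G3|G4=0|1=1 G3=G2&G0=1&0=0 G4=G1|G0=1|0=1 -> 11101
Step 5: G0=(1+1>=2)=1 G1=(1+1>=1)=1 G2=G3|G4=0|1=1 G3=G2&G0=1&1=1 G4=G1|G0=1|1=1 -> 11111
Step 6: G0=(1+1>=2)=1 G1=(1+1>=1)=1 G2=G3|G4=1|1=1 G3=G2&G0=1&1=1 G4=G1|G0=1|1=1 -> 11111
Fixed point reached at step 5: 11111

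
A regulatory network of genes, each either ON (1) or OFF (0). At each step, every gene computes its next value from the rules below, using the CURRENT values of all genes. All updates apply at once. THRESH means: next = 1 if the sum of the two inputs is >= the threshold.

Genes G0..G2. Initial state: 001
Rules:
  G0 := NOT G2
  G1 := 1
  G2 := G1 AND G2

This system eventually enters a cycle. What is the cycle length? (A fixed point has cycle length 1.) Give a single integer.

Step 0: 001
Step 1: G0=NOT G2=NOT 1=0 G1=1(const) G2=G1&G2=0&1=0 -> 010
Step 2: G0=NOT G2=NOT 0=1 G1=1(const) G2=G1&G2=1&0=0 -> 110
Step 3: G0=NOT G2=NOT 0=1 G1=1(const) G2=G1&G2=1&0=0 -> 110
State from step 3 equals state from step 2 -> cycle length 1

Answer: 1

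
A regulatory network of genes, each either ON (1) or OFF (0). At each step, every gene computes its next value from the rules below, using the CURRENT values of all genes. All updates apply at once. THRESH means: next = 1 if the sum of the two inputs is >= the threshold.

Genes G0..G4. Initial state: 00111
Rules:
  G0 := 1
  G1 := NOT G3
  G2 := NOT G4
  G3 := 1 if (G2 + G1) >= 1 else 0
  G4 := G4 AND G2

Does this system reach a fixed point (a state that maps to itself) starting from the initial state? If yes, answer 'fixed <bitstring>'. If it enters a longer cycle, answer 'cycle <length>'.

Step 0: 00111
Step 1: G0=1(const) G1=NOT G3=NOT 1=0 G2=NOT G4=NOT 1=0 G3=(1+0>=1)=1 G4=G4&G2=1&1=1 -> 10011
Step 2: G0=1(const) G1=NOT G3=NOT 1=0 G2=NOT G4=NOT 1=0 G3=(0+0>=1)=0 G4=G4&G2=1&0=0 -> 10000
Step 3: G0=1(const) G1=NOT G3=NOT 0=1 G2=NOT G4=NOT 0=1 G3=(0+0>=1)=0 G4=G4&G2=0&0=0 -> 11100
Step 4: G0=1(const) G1=NOT G3=NOT 0=1 G2=NOT G4=NOT 0=1 G3=(1+1>=1)=1 G4=G4&G2=0&1=0 -> 11110
Step 5: G0=1(const) G1=NOT G3=NOT 1=0 G2=NOT G4=NOT 0=1 G3=(1+1>=1)=1 G4=G4&G2=0&1=0 -> 10110
Step 6: G0=1(const) G1=NOT G3=NOT 1=0 G2=NOT G4=NOT 0=1 G3=(1+0>=1)=1 G4=G4&G2=0&1=0 -> 10110
Fixed point reached at step 5: 10110

Answer: fixed 10110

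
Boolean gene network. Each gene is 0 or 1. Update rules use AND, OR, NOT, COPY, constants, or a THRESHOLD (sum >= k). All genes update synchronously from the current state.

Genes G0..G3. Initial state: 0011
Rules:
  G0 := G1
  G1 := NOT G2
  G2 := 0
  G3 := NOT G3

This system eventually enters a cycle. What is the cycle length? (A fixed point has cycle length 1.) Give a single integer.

Step 0: 0011
Step 1: G0=G1=0 G1=NOT G2=NOT 1=0 G2=0(const) G3=NOT G3=NOT 1=0 -> 0000
Step 2: G0=G1=0 G1=NOT G2=NOT 0=1 G2=0(const) G3=NOT G3=NOT 0=1 -> 0101
Step 3: G0=G1=1 G1=NOT G2=NOT 0=1 G2=0(const) G3=NOT G3=NOT 1=0 -> 1100
Step 4: G0=G1=1 G1=NOT G2=NOT 0=1 G2=0(const) G3=NOT G3=NOT 0=1 -> 1101
Step 5: G0=G1=1 G1=NOT G2=NOT 0=1 G2=0(const) G3=NOT G3=NOT 1=0 -> 1100
State from step 5 equals state from step 3 -> cycle length 2

Answer: 2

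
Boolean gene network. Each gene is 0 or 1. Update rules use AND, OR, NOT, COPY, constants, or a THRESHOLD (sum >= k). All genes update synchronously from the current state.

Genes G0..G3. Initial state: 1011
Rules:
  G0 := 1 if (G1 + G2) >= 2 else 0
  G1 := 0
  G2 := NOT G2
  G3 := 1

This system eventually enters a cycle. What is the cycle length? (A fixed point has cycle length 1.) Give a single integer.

Step 0: 1011
Step 1: G0=(0+1>=2)=0 G1=0(const) G2=NOT G2=NOT 1=0 G3=1(const) -> 0001
Step 2: G0=(0+0>=2)=0 G1=0(const) G2=NOT G2=NOT 0=1 G3=1(const) -> 0011
Step 3: G0=(0+1>=2)=0 G1=0(const) G2=NOT G2=NOT 1=0 G3=1(const) -> 0001
State from step 3 equals state from step 1 -> cycle length 2

Answer: 2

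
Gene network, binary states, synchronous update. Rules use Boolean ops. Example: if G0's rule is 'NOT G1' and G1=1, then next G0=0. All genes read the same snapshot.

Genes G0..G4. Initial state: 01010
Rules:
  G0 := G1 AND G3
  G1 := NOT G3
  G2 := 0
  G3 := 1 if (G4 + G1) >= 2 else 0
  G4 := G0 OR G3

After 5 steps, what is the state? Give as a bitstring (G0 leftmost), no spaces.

Step 1: G0=G1&G3=1&1=1 G1=NOT G3=NOT 1=0 G2=0(const) G3=(0+1>=2)=0 G4=G0|G3=0|1=1 -> 10001
Step 2: G0=G1&G3=0&0=0 G1=NOT G3=NOT 0=1 G2=0(const) G3=(1+0>=2)=0 G4=G0|G3=1|0=1 -> 01001
Step 3: G0=G1&G3=1&0=0 G1=NOT G3=NOT 0=1 G2=0(const) G3=(1+1>=2)=1 G4=G0|G3=0|0=0 -> 01010
Step 4: G0=G1&G3=1&1=1 G1=NOT G3=NOT 1=0 G2=0(const) G3=(0+1>=2)=0 G4=G0|G3=0|1=1 -> 10001
Step 5: G0=G1&G3=0&0=0 G1=NOT G3=NOT 0=1 G2=0(const) G3=(1+0>=2)=0 G4=G0|G3=1|0=1 -> 01001

01001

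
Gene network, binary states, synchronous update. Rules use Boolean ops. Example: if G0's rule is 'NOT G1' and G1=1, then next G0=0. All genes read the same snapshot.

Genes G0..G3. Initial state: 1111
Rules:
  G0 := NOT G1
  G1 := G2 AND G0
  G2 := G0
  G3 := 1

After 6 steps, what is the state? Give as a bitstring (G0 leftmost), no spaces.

Step 1: G0=NOT G1=NOT 1=0 G1=G2&G0=1&1=1 G2=G0=1 G3=1(const) -> 0111
Step 2: G0=NOT G1=NOT 1=0 G1=G2&G0=1&0=0 G2=G0=0 G3=1(const) -> 0001
Step 3: G0=NOT G1=NOT 0=1 G1=G2&G0=0&0=0 G2=G0=0 G3=1(const) -> 1001
Step 4: G0=NOT G1=NOT 0=1 G1=G2&G0=0&1=0 G2=G0=1 G3=1(const) -> 1011
Step 5: G0=NOT G1=NOT 0=1 G1=G2&G0=1&1=1 G2=G0=1 G3=1(const) -> 1111
Step 6: G0=NOT G1=NOT 1=0 G1=G2&G0=1&1=1 G2=G0=1 G3=1(const) -> 0111

0111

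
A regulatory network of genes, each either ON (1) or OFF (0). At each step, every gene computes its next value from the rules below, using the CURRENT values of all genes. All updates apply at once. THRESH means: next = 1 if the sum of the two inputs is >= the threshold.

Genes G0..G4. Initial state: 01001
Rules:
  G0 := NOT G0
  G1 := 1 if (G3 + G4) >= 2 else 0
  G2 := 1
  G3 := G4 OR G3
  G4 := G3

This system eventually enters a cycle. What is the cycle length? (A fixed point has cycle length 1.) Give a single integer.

Step 0: 01001
Step 1: G0=NOT G0=NOT 0=1 G1=(0+1>=2)=0 G2=1(const) G3=G4|G3=1|0=1 G4=G3=0 -> 10110
Step 2: G0=NOT G0=NOT 1=0 G1=(1+0>=2)=0 G2=1(const) G3=G4|G3=0|1=1 G4=G3=1 -> 00111
Step 3: G0=NOT G0=NOT 0=1 G1=(1+1>=2)=1 G2=1(const) G3=G4|G3=1|1=1 G4=G3=1 -> 11111
Step 4: G0=NOT G0=NOT 1=0 G1=(1+1>=2)=1 G2=1(const) G3=G4|G3=1|1=1 G4=G3=1 -> 01111
Step 5: G0=NOT G0=NOT 0=1 G1=(1+1>=2)=1 G2=1(const) G3=G4|G3=1|1=1 G4=G3=1 -> 11111
State from step 5 equals state from step 3 -> cycle length 2

Answer: 2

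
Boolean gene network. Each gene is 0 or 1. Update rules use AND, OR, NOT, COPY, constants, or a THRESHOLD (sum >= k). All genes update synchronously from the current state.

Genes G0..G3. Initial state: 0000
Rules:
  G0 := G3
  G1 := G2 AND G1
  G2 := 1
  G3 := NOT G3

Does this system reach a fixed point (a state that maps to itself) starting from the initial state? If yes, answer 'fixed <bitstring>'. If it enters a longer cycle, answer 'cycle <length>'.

Step 0: 0000
Step 1: G0=G3=0 G1=G2&G1=0&0=0 G2=1(const) G3=NOT G3=NOT 0=1 -> 0011
Step 2: G0=G3=1 G1=G2&G1=1&0=0 G2=1(const) G3=NOT G3=NOT 1=0 -> 1010
Step 3: G0=G3=0 G1=G2&G1=1&0=0 G2=1(const) G3=NOT G3=NOT 0=1 -> 0011
Cycle of length 2 starting at step 1 -> no fixed point

Answer: cycle 2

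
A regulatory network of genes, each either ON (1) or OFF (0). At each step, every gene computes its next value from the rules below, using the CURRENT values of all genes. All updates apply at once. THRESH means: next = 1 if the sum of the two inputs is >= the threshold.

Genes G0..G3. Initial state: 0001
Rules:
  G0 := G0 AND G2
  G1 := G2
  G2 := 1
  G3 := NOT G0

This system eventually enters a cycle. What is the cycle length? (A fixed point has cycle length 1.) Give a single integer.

Answer: 1

Derivation:
Step 0: 0001
Step 1: G0=G0&G2=0&0=0 G1=G2=0 G2=1(const) G3=NOT G0=NOT 0=1 -> 0011
Step 2: G0=G0&G2=0&1=0 G1=G2=1 G2=1(const) G3=NOT G0=NOT 0=1 -> 0111
Step 3: G0=G0&G2=0&1=0 G1=G2=1 G2=1(const) G3=NOT G0=NOT 0=1 -> 0111
State from step 3 equals state from step 2 -> cycle length 1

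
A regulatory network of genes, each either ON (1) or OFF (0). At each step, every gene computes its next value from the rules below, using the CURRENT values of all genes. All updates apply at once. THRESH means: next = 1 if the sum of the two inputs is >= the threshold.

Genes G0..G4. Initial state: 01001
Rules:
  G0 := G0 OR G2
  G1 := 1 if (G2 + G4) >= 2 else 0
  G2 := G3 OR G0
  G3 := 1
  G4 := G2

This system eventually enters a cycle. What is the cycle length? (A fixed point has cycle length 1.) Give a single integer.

Answer: 1

Derivation:
Step 0: 01001
Step 1: G0=G0|G2=0|0=0 G1=(0+1>=2)=0 G2=G3|G0=0|0=0 G3=1(const) G4=G2=0 -> 00010
Step 2: G0=G0|G2=0|0=0 G1=(0+0>=2)=0 G2=G3|G0=1|0=1 G3=1(const) G4=G2=0 -> 00110
Step 3: G0=G0|G2=0|1=1 G1=(1+0>=2)=0 G2=G3|G0=1|0=1 G3=1(const) G4=G2=1 -> 10111
Step 4: G0=G0|G2=1|1=1 G1=(1+1>=2)=1 G2=G3|G0=1|1=1 G3=1(const) G4=G2=1 -> 11111
Step 5: G0=G0|G2=1|1=1 G1=(1+1>=2)=1 G2=G3|G0=1|1=1 G3=1(const) G4=G2=1 -> 11111
State from step 5 equals state from step 4 -> cycle length 1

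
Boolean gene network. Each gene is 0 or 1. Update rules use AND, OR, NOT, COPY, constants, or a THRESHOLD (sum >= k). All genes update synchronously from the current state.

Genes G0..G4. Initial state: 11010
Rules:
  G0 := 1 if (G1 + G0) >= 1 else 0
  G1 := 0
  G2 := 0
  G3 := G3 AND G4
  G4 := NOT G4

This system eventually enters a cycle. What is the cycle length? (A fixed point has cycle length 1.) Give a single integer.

Answer: 2

Derivation:
Step 0: 11010
Step 1: G0=(1+1>=1)=1 G1=0(const) G2=0(const) G3=G3&G4=1&0=0 G4=NOT G4=NOT 0=1 -> 10001
Step 2: G0=(0+1>=1)=1 G1=0(const) G2=0(const) G3=G3&G4=0&1=0 G4=NOT G4=NOT 1=0 -> 10000
Step 3: G0=(0+1>=1)=1 G1=0(const) G2=0(const) G3=G3&G4=0&0=0 G4=NOT G4=NOT 0=1 -> 10001
State from step 3 equals state from step 1 -> cycle length 2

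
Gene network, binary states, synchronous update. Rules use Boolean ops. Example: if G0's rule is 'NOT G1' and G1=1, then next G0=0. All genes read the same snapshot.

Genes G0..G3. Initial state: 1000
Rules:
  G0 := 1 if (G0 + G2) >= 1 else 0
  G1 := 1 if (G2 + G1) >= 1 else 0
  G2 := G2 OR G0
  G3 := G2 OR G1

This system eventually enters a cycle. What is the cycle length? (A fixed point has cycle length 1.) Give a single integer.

Answer: 1

Derivation:
Step 0: 1000
Step 1: G0=(1+0>=1)=1 G1=(0+0>=1)=0 G2=G2|G0=0|1=1 G3=G2|G1=0|0=0 -> 1010
Step 2: G0=(1+1>=1)=1 G1=(1+0>=1)=1 G2=G2|G0=1|1=1 G3=G2|G1=1|0=1 -> 1111
Step 3: G0=(1+1>=1)=1 G1=(1+1>=1)=1 G2=G2|G0=1|1=1 G3=G2|G1=1|1=1 -> 1111
State from step 3 equals state from step 2 -> cycle length 1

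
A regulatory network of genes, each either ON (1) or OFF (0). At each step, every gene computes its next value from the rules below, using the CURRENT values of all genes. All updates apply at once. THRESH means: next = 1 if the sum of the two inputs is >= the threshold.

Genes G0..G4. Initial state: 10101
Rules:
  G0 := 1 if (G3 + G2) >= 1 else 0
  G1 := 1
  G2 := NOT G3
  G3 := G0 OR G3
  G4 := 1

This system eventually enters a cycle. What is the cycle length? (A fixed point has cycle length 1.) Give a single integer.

Step 0: 10101
Step 1: G0=(0+1>=1)=1 G1=1(const) G2=NOT G3=NOT 0=1 G3=G0|G3=1|0=1 G4=1(const) -> 11111
Step 2: G0=(1+1>=1)=1 G1=1(const) G2=NOT G3=NOT 1=0 G3=G0|G3=1|1=1 G4=1(const) -> 11011
Step 3: G0=(1+0>=1)=1 G1=1(const) G2=NOT G3=NOT 1=0 G3=G0|G3=1|1=1 G4=1(const) -> 11011
State from step 3 equals state from step 2 -> cycle length 1

Answer: 1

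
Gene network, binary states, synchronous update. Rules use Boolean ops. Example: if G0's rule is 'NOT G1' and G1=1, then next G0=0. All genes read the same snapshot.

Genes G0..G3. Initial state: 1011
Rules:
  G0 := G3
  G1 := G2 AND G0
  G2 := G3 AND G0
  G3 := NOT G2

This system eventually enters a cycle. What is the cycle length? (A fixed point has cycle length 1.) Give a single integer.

Answer: 5

Derivation:
Step 0: 1011
Step 1: G0=G3=1 G1=G2&G0=1&1=1 G2=G3&G0=1&1=1 G3=NOT G2=NOT 1=0 -> 1110
Step 2: G0=G3=0 G1=G2&G0=1&1=1 G2=G3&G0=0&1=0 G3=NOT G2=NOT 1=0 -> 0100
Step 3: G0=G3=0 G1=G2&G0=0&0=0 G2=G3&G0=0&0=0 G3=NOT G2=NOT 0=1 -> 0001
Step 4: G0=G3=1 G1=G2&G0=0&0=0 G2=G3&G0=1&0=0 G3=NOT G2=NOT 0=1 -> 1001
Step 5: G0=G3=1 G1=G2&G0=0&1=0 G2=G3&G0=1&1=1 G3=NOT G2=NOT 0=1 -> 1011
State from step 5 equals state from step 0 -> cycle length 5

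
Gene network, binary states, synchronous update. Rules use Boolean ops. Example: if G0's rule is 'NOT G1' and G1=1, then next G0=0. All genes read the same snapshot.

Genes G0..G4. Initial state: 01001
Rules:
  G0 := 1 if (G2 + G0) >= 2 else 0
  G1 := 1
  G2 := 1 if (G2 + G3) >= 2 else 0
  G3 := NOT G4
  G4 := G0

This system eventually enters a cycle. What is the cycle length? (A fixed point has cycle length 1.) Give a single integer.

Step 0: 01001
Step 1: G0=(0+0>=2)=0 G1=1(const) G2=(0+0>=2)=0 G3=NOT G4=NOT 1=0 G4=G0=0 -> 01000
Step 2: G0=(0+0>=2)=0 G1=1(const) G2=(0+0>=2)=0 G3=NOT G4=NOT 0=1 G4=G0=0 -> 01010
Step 3: G0=(0+0>=2)=0 G1=1(const) G2=(0+1>=2)=0 G3=NOT G4=NOT 0=1 G4=G0=0 -> 01010
State from step 3 equals state from step 2 -> cycle length 1

Answer: 1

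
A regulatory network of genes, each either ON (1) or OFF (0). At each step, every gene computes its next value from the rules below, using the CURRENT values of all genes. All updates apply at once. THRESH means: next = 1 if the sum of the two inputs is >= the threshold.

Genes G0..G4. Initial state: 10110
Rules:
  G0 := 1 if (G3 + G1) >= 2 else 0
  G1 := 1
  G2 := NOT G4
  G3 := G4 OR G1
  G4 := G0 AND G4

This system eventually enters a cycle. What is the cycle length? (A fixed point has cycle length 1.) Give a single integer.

Step 0: 10110
Step 1: G0=(1+0>=2)=0 G1=1(const) G2=NOT G4=NOT 0=1 G3=G4|G1=0|0=0 G4=G0&G4=1&0=0 -> 01100
Step 2: G0=(0+1>=2)=0 G1=1(const) G2=NOT G4=NOT 0=1 G3=G4|G1=0|1=1 G4=G0&G4=0&0=0 -> 01110
Step 3: G0=(1+1>=2)=1 G1=1(const) G2=NOT G4=NOT 0=1 G3=G4|G1=0|1=1 G4=G0&G4=0&0=0 -> 11110
Step 4: G0=(1+1>=2)=1 G1=1(const) G2=NOT G4=NOT 0=1 G3=G4|G1=0|1=1 G4=G0&G4=1&0=0 -> 11110
State from step 4 equals state from step 3 -> cycle length 1

Answer: 1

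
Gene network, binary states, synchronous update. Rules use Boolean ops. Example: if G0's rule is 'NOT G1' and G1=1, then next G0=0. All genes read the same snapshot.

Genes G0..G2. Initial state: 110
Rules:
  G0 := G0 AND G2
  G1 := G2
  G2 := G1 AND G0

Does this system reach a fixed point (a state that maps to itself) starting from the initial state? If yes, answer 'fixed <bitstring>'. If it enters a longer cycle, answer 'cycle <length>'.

Step 0: 110
Step 1: G0=G0&G2=1&0=0 G1=G2=0 G2=G1&G0=1&1=1 -> 001
Step 2: G0=G0&G2=0&1=0 G1=G2=1 G2=G1&G0=0&0=0 -> 010
Step 3: G0=G0&G2=0&0=0 G1=G2=0 G2=G1&G0=1&0=0 -> 000
Step 4: G0=G0&G2=0&0=0 G1=G2=0 G2=G1&G0=0&0=0 -> 000
Fixed point reached at step 3: 000

Answer: fixed 000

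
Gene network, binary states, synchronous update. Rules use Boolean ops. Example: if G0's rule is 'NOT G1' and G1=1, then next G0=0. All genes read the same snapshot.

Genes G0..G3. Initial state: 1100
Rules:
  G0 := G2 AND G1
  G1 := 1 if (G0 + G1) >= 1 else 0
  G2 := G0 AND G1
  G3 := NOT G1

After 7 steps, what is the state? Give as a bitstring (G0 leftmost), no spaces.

Step 1: G0=G2&G1=0&1=0 G1=(1+1>=1)=1 G2=G0&G1=1&1=1 G3=NOT G1=NOT 1=0 -> 0110
Step 2: G0=G2&G1=1&1=1 G1=(0+1>=1)=1 G2=G0&G1=0&1=0 G3=NOT G1=NOT 1=0 -> 1100
Step 3: G0=G2&G1=0&1=0 G1=(1+1>=1)=1 G2=G0&G1=1&1=1 G3=NOT G1=NOT 1=0 -> 0110
Step 4: G0=G2&G1=1&1=1 G1=(0+1>=1)=1 G2=G0&G1=0&1=0 G3=NOT G1=NOT 1=0 -> 1100
Step 5: G0=G2&G1=0&1=0 G1=(1+1>=1)=1 G2=G0&G1=1&1=1 G3=NOT G1=NOT 1=0 -> 0110
Step 6: G0=G2&G1=1&1=1 G1=(0+1>=1)=1 G2=G0&G1=0&1=0 G3=NOT G1=NOT 1=0 -> 1100
Step 7: G0=G2&G1=0&1=0 G1=(1+1>=1)=1 G2=G0&G1=1&1=1 G3=NOT G1=NOT 1=0 -> 0110

0110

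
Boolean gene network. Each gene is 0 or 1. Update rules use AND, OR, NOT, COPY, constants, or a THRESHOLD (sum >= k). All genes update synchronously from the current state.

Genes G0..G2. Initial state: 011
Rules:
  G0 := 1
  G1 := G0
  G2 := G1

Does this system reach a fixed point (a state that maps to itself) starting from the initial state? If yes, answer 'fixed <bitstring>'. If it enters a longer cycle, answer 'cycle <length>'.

Answer: fixed 111

Derivation:
Step 0: 011
Step 1: G0=1(const) G1=G0=0 G2=G1=1 -> 101
Step 2: G0=1(const) G1=G0=1 G2=G1=0 -> 110
Step 3: G0=1(const) G1=G0=1 G2=G1=1 -> 111
Step 4: G0=1(const) G1=G0=1 G2=G1=1 -> 111
Fixed point reached at step 3: 111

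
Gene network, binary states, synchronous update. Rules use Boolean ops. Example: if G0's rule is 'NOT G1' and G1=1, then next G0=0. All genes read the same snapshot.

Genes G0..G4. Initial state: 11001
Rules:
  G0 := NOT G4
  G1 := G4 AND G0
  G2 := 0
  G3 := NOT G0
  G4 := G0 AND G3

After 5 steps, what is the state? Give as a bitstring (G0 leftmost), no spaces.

Step 1: G0=NOT G4=NOT 1=0 G1=G4&G0=1&1=1 G2=0(const) G3=NOT G0=NOT 1=0 G4=G0&G3=1&0=0 -> 01000
Step 2: G0=NOT G4=NOT 0=1 G1=G4&G0=0&0=0 G2=0(const) G3=NOT G0=NOT 0=1 G4=G0&G3=0&0=0 -> 10010
Step 3: G0=NOT G4=NOT 0=1 G1=G4&G0=0&1=0 G2=0(const) G3=NOT G0=NOT 1=0 G4=G0&G3=1&1=1 -> 10001
Step 4: G0=NOT G4=NOT 1=0 G1=G4&G0=1&1=1 G2=0(const) G3=NOT G0=NOT 1=0 G4=G0&G3=1&0=0 -> 01000
Step 5: G0=NOT G4=NOT 0=1 G1=G4&G0=0&0=0 G2=0(const) G3=NOT G0=NOT 0=1 G4=G0&G3=0&0=0 -> 10010

10010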